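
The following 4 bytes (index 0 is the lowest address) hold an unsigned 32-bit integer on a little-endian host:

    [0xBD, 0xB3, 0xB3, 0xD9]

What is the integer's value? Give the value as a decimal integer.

3652432829

Little-endian stores the least-significant byte at the lowest address.
Reassemble most-significant byte first: D9 B3 B3 BD → 0xD9B3B3BD.
0xD9B3B3BD = 3652432829.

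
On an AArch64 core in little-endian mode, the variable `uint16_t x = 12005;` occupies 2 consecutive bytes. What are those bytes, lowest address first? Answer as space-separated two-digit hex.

E5 2E

12005 in hexadecimal, padded to 16 bits, is 0x2EE5.
Split into bytes (most-significant first): 2E E5.
In little-endian order the low byte comes first in memory.
So at ascending addresses the bytes are E5 2E.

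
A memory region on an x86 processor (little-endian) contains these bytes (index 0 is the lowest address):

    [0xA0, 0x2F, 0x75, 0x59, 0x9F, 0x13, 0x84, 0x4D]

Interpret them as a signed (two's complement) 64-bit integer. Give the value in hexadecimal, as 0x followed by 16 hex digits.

0x4D84139F59752FA0

Little-endian: lowest address holds the least-significant byte.
Reassemble most-significant byte first: 4D 84 13 9F 59 75 2F A0 → 0x4D84139F59752FA0.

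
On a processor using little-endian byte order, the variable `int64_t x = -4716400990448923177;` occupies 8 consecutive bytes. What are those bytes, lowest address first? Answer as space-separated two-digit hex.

D7 CD FD A9 49 FA 8B BE

Two's complement of -4716400990448923177 in 64 bits: 4716400990448923177 = 0x417405B656023229; invert → 0xBE8BFA49A9FDCDD6; add 1 → 0xBE8BFA49A9FDCDD7.
Split into bytes (most-significant first): BE 8B FA 49 A9 FD CD D7.
Little-endian stores the least-significant byte at the lowest address.
So at ascending addresses the bytes are D7 CD FD A9 49 FA 8B BE.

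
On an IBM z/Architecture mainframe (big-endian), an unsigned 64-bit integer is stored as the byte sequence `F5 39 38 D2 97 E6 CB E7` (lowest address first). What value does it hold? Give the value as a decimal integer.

17670217090107624423

Big-endian stores the most-significant byte at the lowest address.
The bytes are already most-significant first: 0xF53938D297E6CBE7.
0xF53938D297E6CBE7 = 17670217090107624423.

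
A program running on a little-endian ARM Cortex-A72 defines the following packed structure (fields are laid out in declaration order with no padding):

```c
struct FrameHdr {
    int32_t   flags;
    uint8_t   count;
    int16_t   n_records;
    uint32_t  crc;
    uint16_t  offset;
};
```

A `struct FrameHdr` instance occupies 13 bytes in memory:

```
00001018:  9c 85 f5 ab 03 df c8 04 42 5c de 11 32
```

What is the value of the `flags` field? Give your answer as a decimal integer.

`flags` is the first field, at byte offset 0, occupying 4 bytes.
Bytes at offsets 0..3: 9C 85 F5 AB.
Little-endian stores the least-significant byte at the lowest address.
Reassemble most-significant byte first: AB F5 85 9C → 0xABF5859C.
Top bit is set, so as a signed 32-bit value this is 0xABF5859C − 2^32 = -1409972836.

-1409972836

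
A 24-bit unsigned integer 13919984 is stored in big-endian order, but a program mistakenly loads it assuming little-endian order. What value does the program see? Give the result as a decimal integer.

13919984 in 24-bit hexadecimal is 0xD466F0.
Stored big-endian, the bytes at ascending addresses are D4 66 F0.
Read back as little-endian, the first byte is least significant, giving 0xF066D4.
0xF066D4 = 15754964.

15754964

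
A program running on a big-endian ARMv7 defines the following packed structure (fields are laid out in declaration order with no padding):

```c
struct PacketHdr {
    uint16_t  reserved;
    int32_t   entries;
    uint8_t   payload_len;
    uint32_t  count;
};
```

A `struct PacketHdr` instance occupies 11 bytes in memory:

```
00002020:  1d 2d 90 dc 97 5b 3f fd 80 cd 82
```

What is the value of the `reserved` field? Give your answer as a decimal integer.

7469

`reserved` is the first field, at byte offset 0, occupying 2 bytes.
Bytes at offsets 0..1: 1D 2D.
Big-endian: lowest address holds the most-significant byte.
The bytes are already most-significant first: 0x1D2D.
0x1D2D = 7469.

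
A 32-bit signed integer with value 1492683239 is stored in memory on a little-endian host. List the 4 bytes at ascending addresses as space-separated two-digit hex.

1492683239 in hexadecimal, padded to 32 bits, is 0x58F889E7.
Split into bytes (most-significant first): 58 F8 89 E7.
Little-endian stores the least-significant byte at the lowest address.
So at ascending addresses the bytes are E7 89 F8 58.

E7 89 F8 58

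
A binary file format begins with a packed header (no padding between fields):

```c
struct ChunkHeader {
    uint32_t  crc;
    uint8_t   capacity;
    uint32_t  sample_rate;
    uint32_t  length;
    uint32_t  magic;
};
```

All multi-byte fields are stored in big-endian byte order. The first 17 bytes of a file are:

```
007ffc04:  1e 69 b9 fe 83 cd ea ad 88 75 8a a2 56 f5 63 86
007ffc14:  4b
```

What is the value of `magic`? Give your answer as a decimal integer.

4116940363

`magic` follows `crc` (4 B), `capacity` (1 B), `sample_rate` (4 B), `length` (4 B), so it starts at offset 4 + 1 + 4 + 4 = 13 and occupies 4 bytes.
Bytes at offsets 13..16: F5 63 86 4B.
Big-endian stores the most-significant byte at the lowest address.
The bytes are already most-significant first: 0xF563864B.
0xF563864B = 4116940363.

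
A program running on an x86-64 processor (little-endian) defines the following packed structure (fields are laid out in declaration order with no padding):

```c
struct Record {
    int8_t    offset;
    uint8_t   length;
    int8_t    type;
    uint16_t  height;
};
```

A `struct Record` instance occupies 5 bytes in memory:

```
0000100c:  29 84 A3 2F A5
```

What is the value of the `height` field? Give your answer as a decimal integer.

42287

`height` follows `offset` (1 B), `length` (1 B), `type` (1 B), so it starts at offset 1 + 1 + 1 = 3 and occupies 2 bytes.
Bytes at offsets 3..4: 2F A5.
In little-endian order the low byte comes first in memory.
Reassemble most-significant byte first: A5 2F → 0xA52F.
0xA52F = 42287.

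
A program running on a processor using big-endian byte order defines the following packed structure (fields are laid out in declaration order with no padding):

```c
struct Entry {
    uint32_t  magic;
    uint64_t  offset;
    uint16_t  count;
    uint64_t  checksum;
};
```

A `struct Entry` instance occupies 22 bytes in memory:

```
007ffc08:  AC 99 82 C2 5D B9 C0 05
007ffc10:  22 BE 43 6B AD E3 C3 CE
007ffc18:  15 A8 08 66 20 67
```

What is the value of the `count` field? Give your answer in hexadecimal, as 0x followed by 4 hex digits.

`count` follows `magic` (4 B), `offset` (8 B), so it starts at offset 4 + 8 = 12 and occupies 2 bytes.
Bytes at offsets 12..13: AD E3.
In big-endian order the high byte comes first in memory.
The bytes are already most-significant first: 0xADE3.

0xADE3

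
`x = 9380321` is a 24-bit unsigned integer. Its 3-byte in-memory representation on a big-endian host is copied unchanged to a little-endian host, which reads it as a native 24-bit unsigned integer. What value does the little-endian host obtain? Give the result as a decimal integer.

9380321 in 24-bit hexadecimal is 0x8F21E1.
Stored big-endian, the bytes at ascending addresses are 8F 21 E1.
Read back as little-endian, the first byte is least significant, giving 0xE1218F.
0xE1218F = 14754191.

14754191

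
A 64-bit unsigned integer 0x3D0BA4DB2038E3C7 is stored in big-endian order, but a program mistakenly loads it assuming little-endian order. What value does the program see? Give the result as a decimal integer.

Stored big-endian, the bytes at ascending addresses are 3D 0B A4 DB 20 38 E3 C7.
Read back as little-endian, the first byte is least significant, giving 0xC7E33820DBA40B3D.
0xC7E33820DBA40B3D = 14403417747036048189.

14403417747036048189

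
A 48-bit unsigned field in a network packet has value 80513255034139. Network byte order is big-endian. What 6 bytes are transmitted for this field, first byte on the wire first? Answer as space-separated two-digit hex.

80513255034139 in hexadecimal, padded to 48 bits, is 0x4939F3F74D1B.
Split into bytes (most-significant first): 49 39 F3 F7 4D 1B.
Big-endian stores the most-significant byte at the lowest address.
So the memory order matches the most-significant-first order: 49 39 F3 F7 4D 1B.

49 39 F3 F7 4D 1B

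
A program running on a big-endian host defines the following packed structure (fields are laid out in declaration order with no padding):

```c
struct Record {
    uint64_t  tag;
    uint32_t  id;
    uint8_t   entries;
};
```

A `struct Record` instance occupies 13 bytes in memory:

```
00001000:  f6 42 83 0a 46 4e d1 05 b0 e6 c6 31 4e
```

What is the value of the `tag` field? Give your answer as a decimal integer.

17744889561945657605

`tag` is the first field, at byte offset 0, occupying 8 bytes.
Bytes at offsets 0..7: F6 42 83 0A 46 4E D1 05.
Big-endian stores the most-significant byte at the lowest address.
The bytes are already most-significant first: 0xF642830A464ED105.
0xF642830A464ED105 = 17744889561945657605.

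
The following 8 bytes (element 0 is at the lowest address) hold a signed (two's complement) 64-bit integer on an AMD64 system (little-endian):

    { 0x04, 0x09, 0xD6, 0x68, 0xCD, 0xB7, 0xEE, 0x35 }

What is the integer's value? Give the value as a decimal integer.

In little-endian order the low byte comes first in memory.
Reassemble most-significant byte first: 35 EE B7 CD 68 D6 09 04 → 0x35EEB7CD68D60904.
0x35EEB7CD68D60904 = 3886245621322352900.

3886245621322352900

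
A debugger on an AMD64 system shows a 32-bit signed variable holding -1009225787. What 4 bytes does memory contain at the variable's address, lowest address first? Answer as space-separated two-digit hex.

C5 6F D8 C3

Two's complement of -1009225787 in 32 bits: 1009225787 = 0x3C27903B; invert → 0xC3D86FC4; add 1 → 0xC3D86FC5.
Split into bytes (most-significant first): C3 D8 6F C5.
Little-endian: lowest address holds the least-significant byte.
So at ascending addresses the bytes are C5 6F D8 C3.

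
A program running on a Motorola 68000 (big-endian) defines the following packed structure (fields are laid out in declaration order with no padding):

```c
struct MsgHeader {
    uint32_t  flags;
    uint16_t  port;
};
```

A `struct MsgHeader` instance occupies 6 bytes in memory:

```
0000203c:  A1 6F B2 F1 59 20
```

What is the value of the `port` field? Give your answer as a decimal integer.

`port` follows `flags` (4 bytes), so it starts at byte offset 4 and occupies 2 bytes.
Bytes at offsets 4..5: 59 20.
Big-endian: lowest address holds the most-significant byte.
The bytes are already most-significant first: 0x5920.
0x5920 = 22816.

22816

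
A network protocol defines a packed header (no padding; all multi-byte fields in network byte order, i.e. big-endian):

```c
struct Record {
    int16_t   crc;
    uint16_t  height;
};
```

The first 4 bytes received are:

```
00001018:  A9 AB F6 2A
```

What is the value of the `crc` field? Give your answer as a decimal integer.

-22101

`crc` is the first field, at byte offset 0, occupying 2 bytes.
Bytes at offsets 0..1: A9 AB.
Big-endian: lowest address holds the most-significant byte.
The bytes are already most-significant first: 0xA9AB.
Top bit is set, so as a signed 16-bit value this is 0xA9AB − 2^16 = -22101.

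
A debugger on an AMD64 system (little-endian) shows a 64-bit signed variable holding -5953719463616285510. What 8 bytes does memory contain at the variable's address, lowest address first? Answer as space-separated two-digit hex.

BA 74 D2 26 B1 23 60 AD

Two's complement of -5953719463616285510 in 64 bits: 5953719463616285510 = 0x529FDC4ED92D8B46; invert → 0xAD6023B126D274B9; add 1 → 0xAD6023B126D274BA.
Split into bytes (most-significant first): AD 60 23 B1 26 D2 74 BA.
Little-endian: lowest address holds the least-significant byte.
So at ascending addresses the bytes are BA 74 D2 26 B1 23 60 AD.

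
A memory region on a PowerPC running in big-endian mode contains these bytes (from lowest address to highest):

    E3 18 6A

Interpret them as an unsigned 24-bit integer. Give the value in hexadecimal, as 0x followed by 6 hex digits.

0xE3186A

Big-endian stores the most-significant byte at the lowest address.
The bytes are already most-significant first: 0xE3186A.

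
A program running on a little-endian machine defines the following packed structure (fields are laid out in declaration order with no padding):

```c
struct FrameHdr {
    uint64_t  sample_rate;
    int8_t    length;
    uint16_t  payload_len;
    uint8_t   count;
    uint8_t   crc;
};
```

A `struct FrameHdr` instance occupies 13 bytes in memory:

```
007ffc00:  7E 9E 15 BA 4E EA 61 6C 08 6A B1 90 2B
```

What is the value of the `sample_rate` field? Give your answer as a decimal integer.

7809780852687478398

`sample_rate` is the first field, at byte offset 0, occupying 8 bytes.
Bytes at offsets 0..7: 7E 9E 15 BA 4E EA 61 6C.
Little-endian: lowest address holds the least-significant byte.
Reassemble most-significant byte first: 6C 61 EA 4E BA 15 9E 7E → 0x6C61EA4EBA159E7E.
0x6C61EA4EBA159E7E = 7809780852687478398.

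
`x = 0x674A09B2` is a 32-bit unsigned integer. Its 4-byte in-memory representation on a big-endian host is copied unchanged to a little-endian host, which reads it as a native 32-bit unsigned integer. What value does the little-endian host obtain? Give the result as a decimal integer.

2986953319

Stored big-endian, the bytes at ascending addresses are 67 4A 09 B2.
Read back as little-endian, the first byte is least significant, giving 0xB2094A67.
0xB2094A67 = 2986953319.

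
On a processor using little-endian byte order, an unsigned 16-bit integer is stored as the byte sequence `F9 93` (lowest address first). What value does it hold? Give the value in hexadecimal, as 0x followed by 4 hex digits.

Little-endian: lowest address holds the least-significant byte.
Reassemble most-significant byte first: 93 F9 → 0x93F9.

0x93F9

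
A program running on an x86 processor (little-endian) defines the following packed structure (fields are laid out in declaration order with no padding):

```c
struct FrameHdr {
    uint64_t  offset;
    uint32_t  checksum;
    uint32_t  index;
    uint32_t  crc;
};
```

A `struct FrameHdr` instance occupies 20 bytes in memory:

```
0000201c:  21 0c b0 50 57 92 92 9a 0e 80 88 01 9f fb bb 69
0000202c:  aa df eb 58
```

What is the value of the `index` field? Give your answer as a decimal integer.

1773927327

`index` follows `offset` (8 B), `checksum` (4 B), so it starts at offset 8 + 4 = 12 and occupies 4 bytes.
Bytes at offsets 12..15: 9F FB BB 69.
In little-endian order the low byte comes first in memory.
Reassemble most-significant byte first: 69 BB FB 9F → 0x69BBFB9F.
0x69BBFB9F = 1773927327.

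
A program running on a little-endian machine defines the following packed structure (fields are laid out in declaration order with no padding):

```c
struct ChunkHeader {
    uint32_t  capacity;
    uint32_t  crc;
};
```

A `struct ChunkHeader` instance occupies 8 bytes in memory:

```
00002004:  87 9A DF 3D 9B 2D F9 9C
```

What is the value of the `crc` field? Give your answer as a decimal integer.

2633575835

`crc` follows `capacity` (4 bytes), so it starts at byte offset 4 and occupies 4 bytes.
Bytes at offsets 4..7: 9B 2D F9 9C.
Little-endian: lowest address holds the least-significant byte.
Reassemble most-significant byte first: 9C F9 2D 9B → 0x9CF92D9B.
0x9CF92D9B = 2633575835.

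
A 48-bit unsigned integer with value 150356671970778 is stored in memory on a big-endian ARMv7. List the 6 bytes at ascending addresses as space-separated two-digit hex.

150356671970778 in hexadecimal, padded to 48 bits, is 0x88BFA405BDDA.
Split into bytes (most-significant first): 88 BF A4 05 BD DA.
Big-endian: lowest address holds the most-significant byte.
So the memory order matches the most-significant-first order: 88 BF A4 05 BD DA.

88 BF A4 05 BD DA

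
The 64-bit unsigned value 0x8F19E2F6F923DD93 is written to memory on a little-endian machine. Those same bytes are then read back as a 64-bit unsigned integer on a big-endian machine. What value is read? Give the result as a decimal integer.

Stored little-endian, the bytes at ascending addresses are 93 DD 23 F9 F6 E2 19 8F.
Read back as big-endian, the last byte is least significant, giving 0x93DD23F9F6E2198F.
0x93DD23F9F6E2198F = 10654711849924303247.

10654711849924303247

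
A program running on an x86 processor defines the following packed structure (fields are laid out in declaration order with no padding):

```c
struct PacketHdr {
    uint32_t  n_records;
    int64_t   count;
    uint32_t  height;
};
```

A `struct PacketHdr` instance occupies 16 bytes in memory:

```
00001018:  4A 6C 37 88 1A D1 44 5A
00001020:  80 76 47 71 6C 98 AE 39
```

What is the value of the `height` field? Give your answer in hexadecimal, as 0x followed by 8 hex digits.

0x39AE986C

`height` follows `n_records` (4 B), `count` (8 B), so it starts at offset 4 + 8 = 12 and occupies 4 bytes.
Bytes at offsets 12..15: 6C 98 AE 39.
Little-endian: lowest address holds the least-significant byte.
Reassemble most-significant byte first: 39 AE 98 6C → 0x39AE986C.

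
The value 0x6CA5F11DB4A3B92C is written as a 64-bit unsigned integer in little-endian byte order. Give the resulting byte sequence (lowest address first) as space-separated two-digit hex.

2C B9 A3 B4 1D F1 A5 6C

Split into bytes (most-significant first): 6C A5 F1 1D B4 A3 B9 2C.
Little-endian: lowest address holds the least-significant byte.
So at ascending addresses the bytes are 2C B9 A3 B4 1D F1 A5 6C.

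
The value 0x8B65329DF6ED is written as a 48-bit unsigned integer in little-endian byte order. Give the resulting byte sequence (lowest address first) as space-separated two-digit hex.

ED F6 9D 32 65 8B

Split into bytes (most-significant first): 8B 65 32 9D F6 ED.
Little-endian: lowest address holds the least-significant byte.
So at ascending addresses the bytes are ED F6 9D 32 65 8B.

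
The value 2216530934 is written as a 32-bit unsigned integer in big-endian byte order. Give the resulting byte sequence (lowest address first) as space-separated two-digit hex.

84 1D 93 F6

2216530934 in hexadecimal, padded to 32 bits, is 0x841D93F6.
Split into bytes (most-significant first): 84 1D 93 F6.
In big-endian order the high byte comes first in memory.
So the memory order matches the most-significant-first order: 84 1D 93 F6.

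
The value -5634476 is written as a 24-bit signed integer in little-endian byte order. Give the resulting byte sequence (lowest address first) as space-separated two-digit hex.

54 06 AA

Two's complement of -5634476 in 24 bits: 5634476 = 0x55F9AC; invert → 0xAA0653; add 1 → 0xAA0654.
Split into bytes (most-significant first): AA 06 54.
Little-endian: lowest address holds the least-significant byte.
So at ascending addresses the bytes are 54 06 AA.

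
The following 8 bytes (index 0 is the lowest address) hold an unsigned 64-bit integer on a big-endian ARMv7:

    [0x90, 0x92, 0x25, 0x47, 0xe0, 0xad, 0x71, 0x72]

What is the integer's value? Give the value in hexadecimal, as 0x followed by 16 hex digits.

0x90922547E0AD7172

Big-endian stores the most-significant byte at the lowest address.
The bytes are already most-significant first: 0x90922547E0AD7172.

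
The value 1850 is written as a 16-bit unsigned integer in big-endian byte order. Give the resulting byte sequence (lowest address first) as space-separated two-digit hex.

07 3A

1850 in hexadecimal, padded to 16 bits, is 0x073A.
Split into bytes (most-significant first): 07 3A.
Big-endian: lowest address holds the most-significant byte.
So the memory order matches the most-significant-first order: 07 3A.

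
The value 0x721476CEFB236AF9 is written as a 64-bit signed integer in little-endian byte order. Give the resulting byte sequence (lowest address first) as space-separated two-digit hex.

F9 6A 23 FB CE 76 14 72

Split into bytes (most-significant first): 72 14 76 CE FB 23 6A F9.
Little-endian: lowest address holds the least-significant byte.
So at ascending addresses the bytes are F9 6A 23 FB CE 76 14 72.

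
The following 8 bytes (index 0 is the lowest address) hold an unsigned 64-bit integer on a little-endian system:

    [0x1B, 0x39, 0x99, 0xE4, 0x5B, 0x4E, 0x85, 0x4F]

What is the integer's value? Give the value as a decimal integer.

5730072257483061531

Little-endian: lowest address holds the least-significant byte.
Reassemble most-significant byte first: 4F 85 4E 5B E4 99 39 1B → 0x4F854E5BE499391B.
0x4F854E5BE499391B = 5730072257483061531.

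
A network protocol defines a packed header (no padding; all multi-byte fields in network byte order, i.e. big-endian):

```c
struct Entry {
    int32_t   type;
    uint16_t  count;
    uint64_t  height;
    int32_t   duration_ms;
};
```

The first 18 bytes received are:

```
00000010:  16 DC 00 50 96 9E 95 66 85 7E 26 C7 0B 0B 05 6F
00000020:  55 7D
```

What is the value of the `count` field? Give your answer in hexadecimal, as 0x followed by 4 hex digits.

0x969E

`count` follows `type` (4 bytes), so it starts at byte offset 4 and occupies 2 bytes.
Bytes at offsets 4..5: 96 9E.
In big-endian order the high byte comes first in memory.
The bytes are already most-significant first: 0x969E.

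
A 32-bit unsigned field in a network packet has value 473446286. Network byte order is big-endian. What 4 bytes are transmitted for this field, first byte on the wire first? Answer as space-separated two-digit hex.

1C 38 37 8E

473446286 in hexadecimal, padded to 32 bits, is 0x1C38378E.
Split into bytes (most-significant first): 1C 38 37 8E.
Big-endian: lowest address holds the most-significant byte.
So the memory order matches the most-significant-first order: 1C 38 37 8E.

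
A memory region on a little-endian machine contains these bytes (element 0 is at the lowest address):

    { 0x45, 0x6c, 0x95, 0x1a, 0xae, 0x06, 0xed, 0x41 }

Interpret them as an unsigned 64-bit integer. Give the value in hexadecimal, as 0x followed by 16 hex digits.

Little-endian stores the least-significant byte at the lowest address.
Reassemble most-significant byte first: 41 ED 06 AE 1A 95 6C 45 → 0x41ED06AE1A956C45.

0x41ED06AE1A956C45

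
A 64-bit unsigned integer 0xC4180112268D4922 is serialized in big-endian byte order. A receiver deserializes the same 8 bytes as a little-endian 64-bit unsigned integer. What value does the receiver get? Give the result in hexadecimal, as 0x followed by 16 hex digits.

0x22498D26120118C4

Stored big-endian, the bytes at ascending addresses are C4 18 01 12 26 8D 49 22.
Read back as little-endian, the first byte is least significant, giving 0x22498D26120118C4.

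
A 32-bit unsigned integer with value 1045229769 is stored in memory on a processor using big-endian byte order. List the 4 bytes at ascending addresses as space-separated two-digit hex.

1045229769 in hexadecimal, padded to 32 bits, is 0x3E4CF0C9.
Split into bytes (most-significant first): 3E 4C F0 C9.
In big-endian order the high byte comes first in memory.
So the memory order matches the most-significant-first order: 3E 4C F0 C9.

3E 4C F0 C9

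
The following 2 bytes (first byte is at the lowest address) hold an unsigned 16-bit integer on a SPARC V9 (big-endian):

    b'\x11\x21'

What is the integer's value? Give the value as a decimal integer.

4385

Big-endian stores the most-significant byte at the lowest address.
The bytes are already most-significant first: 0x1121.
0x1121 = 4385.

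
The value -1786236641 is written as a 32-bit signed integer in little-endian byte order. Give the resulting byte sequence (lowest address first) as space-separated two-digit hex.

Two's complement of -1786236641 in 32 bits: 1786236641 = 0x6A77CEE1; invert → 0x9588311E; add 1 → 0x9588311F.
Split into bytes (most-significant first): 95 88 31 1F.
Little-endian stores the least-significant byte at the lowest address.
So at ascending addresses the bytes are 1F 31 88 95.

1F 31 88 95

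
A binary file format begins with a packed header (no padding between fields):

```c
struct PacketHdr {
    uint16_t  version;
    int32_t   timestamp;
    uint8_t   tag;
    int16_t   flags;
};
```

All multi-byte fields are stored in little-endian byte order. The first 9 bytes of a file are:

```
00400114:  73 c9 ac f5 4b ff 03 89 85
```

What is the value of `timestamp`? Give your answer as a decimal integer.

-11799124

`timestamp` follows `version` (2 bytes), so it starts at byte offset 2 and occupies 4 bytes.
Bytes at offsets 2..5: AC F5 4B FF.
In little-endian order the low byte comes first in memory.
Reassemble most-significant byte first: FF 4B F5 AC → 0xFF4BF5AC.
Top bit is set, so as a signed 32-bit value this is 0xFF4BF5AC − 2^32 = -11799124.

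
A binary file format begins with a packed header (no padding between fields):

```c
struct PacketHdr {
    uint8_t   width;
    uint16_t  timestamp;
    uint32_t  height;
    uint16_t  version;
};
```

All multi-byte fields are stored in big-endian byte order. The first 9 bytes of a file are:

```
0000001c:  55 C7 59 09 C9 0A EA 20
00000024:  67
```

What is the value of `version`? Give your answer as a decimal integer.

`version` follows `width` (1 B), `timestamp` (2 B), `height` (4 B), so it starts at offset 1 + 2 + 4 = 7 and occupies 2 bytes.
Bytes at offsets 7..8: 20 67.
Big-endian stores the most-significant byte at the lowest address.
The bytes are already most-significant first: 0x2067.
0x2067 = 8295.

8295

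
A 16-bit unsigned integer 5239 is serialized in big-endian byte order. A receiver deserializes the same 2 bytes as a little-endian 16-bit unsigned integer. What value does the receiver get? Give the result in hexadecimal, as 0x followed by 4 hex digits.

0x7714

5239 in 16-bit hexadecimal is 0x1477.
Stored big-endian, the bytes at ascending addresses are 14 77.
Read back as little-endian, the first byte is least significant, giving 0x7714.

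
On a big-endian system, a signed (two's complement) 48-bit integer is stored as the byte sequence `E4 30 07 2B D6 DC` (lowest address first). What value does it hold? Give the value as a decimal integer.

Big-endian: lowest address holds the most-significant byte.
The bytes are already most-significant first: 0xE430072BD6DC.
Top bit is set, so as a signed 48-bit value this is 0xE430072BD6DC − 2^48 = -30580046833956.

-30580046833956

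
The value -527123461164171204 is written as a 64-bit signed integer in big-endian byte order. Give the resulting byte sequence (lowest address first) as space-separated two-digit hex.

Two's complement of -527123461164171204 in 64 bits: 527123461164171204 = 0x0750B7FEBF76FFC4; invert → 0xF8AF48014089003B; add 1 → 0xF8AF48014089003C.
Split into bytes (most-significant first): F8 AF 48 01 40 89 00 3C.
In big-endian order the high byte comes first in memory.
So the memory order matches the most-significant-first order: F8 AF 48 01 40 89 00 3C.

F8 AF 48 01 40 89 00 3C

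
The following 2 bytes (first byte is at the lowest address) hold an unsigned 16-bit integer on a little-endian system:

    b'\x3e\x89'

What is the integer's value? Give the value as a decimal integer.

Little-endian: lowest address holds the least-significant byte.
Reassemble most-significant byte first: 89 3E → 0x893E.
0x893E = 35134.

35134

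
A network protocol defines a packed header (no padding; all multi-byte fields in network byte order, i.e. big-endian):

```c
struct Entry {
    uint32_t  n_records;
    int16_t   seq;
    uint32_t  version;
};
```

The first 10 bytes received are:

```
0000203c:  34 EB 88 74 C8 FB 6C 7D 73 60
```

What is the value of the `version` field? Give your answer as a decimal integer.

1820160864

`version` follows `n_records` (4 B), `seq` (2 B), so it starts at offset 4 + 2 = 6 and occupies 4 bytes.
Bytes at offsets 6..9: 6C 7D 73 60.
Big-endian stores the most-significant byte at the lowest address.
The bytes are already most-significant first: 0x6C7D7360.
0x6C7D7360 = 1820160864.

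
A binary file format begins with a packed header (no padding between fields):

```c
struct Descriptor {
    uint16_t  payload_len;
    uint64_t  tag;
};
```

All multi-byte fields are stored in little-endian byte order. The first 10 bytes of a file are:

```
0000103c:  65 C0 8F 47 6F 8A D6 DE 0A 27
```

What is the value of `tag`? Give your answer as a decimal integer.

`tag` follows `payload_len` (2 bytes), so it starts at byte offset 2 and occupies 8 bytes.
Bytes at offsets 2..9: 8F 47 6F 8A D6 DE 0A 27.
In little-endian order the low byte comes first in memory.
Reassemble most-significant byte first: 27 0A DE D6 8A 6F 47 8F → 0x270ADED68A6F478F.
0x270ADED68A6F478F = 2813305930273212303.

2813305930273212303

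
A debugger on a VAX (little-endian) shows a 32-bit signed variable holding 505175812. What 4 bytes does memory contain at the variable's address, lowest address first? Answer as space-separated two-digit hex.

04 5F 1C 1E

505175812 in hexadecimal, padded to 32 bits, is 0x1E1C5F04.
Split into bytes (most-significant first): 1E 1C 5F 04.
Little-endian: lowest address holds the least-significant byte.
So at ascending addresses the bytes are 04 5F 1C 1E.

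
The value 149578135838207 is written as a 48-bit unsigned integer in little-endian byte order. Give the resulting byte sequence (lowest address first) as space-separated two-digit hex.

FF 1D A7 5F 0A 88

149578135838207 in hexadecimal, padded to 48 bits, is 0x880A5FA71DFF.
Split into bytes (most-significant first): 88 0A 5F A7 1D FF.
Little-endian stores the least-significant byte at the lowest address.
So at ascending addresses the bytes are FF 1D A7 5F 0A 88.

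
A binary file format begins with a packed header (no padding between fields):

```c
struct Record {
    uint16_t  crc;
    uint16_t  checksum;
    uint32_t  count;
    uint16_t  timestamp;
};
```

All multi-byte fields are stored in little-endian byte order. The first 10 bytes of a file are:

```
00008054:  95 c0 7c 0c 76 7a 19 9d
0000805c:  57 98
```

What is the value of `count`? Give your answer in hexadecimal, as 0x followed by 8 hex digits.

0x9D197A76

`count` follows `crc` (2 B), `checksum` (2 B), so it starts at offset 2 + 2 = 4 and occupies 4 bytes.
Bytes at offsets 4..7: 76 7A 19 9D.
Little-endian stores the least-significant byte at the lowest address.
Reassemble most-significant byte first: 9D 19 7A 76 → 0x9D197A76.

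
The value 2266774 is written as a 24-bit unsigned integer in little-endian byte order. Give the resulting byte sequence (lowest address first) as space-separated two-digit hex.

96 96 22

2266774 in hexadecimal, padded to 24 bits, is 0x229696.
Split into bytes (most-significant first): 22 96 96.
Little-endian stores the least-significant byte at the lowest address.
So at ascending addresses the bytes are 96 96 22.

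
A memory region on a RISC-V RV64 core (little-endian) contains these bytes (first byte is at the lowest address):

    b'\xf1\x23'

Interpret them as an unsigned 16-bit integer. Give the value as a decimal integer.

9201

Little-endian stores the least-significant byte at the lowest address.
Reassemble most-significant byte first: 23 F1 → 0x23F1.
0x23F1 = 9201.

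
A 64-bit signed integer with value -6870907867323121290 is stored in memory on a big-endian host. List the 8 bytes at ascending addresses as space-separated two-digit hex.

A0 A5 A1 B2 C3 C4 C1 76

Two's complement of -6870907867323121290 in 64 bits: 6870907867323121290 = 0x5F5A5E4D3C3B3E8A; invert → 0xA0A5A1B2C3C4C175; add 1 → 0xA0A5A1B2C3C4C176.
Split into bytes (most-significant first): A0 A5 A1 B2 C3 C4 C1 76.
Big-endian stores the most-significant byte at the lowest address.
So the memory order matches the most-significant-first order: A0 A5 A1 B2 C3 C4 C1 76.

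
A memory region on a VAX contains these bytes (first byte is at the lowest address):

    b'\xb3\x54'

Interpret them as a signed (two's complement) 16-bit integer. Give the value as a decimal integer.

Little-endian: lowest address holds the least-significant byte.
Reassemble most-significant byte first: 54 B3 → 0x54B3.
0x54B3 = 21683.

21683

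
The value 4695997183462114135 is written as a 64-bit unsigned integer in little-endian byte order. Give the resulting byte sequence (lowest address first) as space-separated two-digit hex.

57 83 7E D2 8E 88 2B 41

4695997183462114135 in hexadecimal, padded to 64 bits, is 0x412B888ED27E8357.
Split into bytes (most-significant first): 41 2B 88 8E D2 7E 83 57.
Little-endian stores the least-significant byte at the lowest address.
So at ascending addresses the bytes are 57 83 7E D2 8E 88 2B 41.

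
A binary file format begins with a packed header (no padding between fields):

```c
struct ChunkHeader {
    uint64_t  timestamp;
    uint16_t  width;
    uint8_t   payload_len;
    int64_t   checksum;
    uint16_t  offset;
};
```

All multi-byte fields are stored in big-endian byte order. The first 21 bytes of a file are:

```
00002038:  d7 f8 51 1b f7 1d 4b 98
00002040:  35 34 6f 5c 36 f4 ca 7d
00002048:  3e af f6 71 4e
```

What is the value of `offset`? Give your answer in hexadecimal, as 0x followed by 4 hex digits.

`offset` follows `timestamp` (8 B), `width` (2 B), `payload_len` (1 B), `checksum` (8 B), so it starts at offset 8 + 2 + 1 + 8 = 19 and occupies 2 bytes.
Bytes at offsets 19..20: 71 4E.
In big-endian order the high byte comes first in memory.
The bytes are already most-significant first: 0x714E.

0x714E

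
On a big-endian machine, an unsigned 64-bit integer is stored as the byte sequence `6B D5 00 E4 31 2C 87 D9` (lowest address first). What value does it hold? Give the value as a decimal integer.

7770117712175204313

In big-endian order the high byte comes first in memory.
The bytes are already most-significant first: 0x6BD500E4312C87D9.
0x6BD500E4312C87D9 = 7770117712175204313.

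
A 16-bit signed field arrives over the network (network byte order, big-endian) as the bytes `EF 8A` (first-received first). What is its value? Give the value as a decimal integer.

-4214

Big-endian stores the most-significant byte at the lowest address.
The bytes are already most-significant first: 0xEF8A.
Top bit is set, so as a signed 16-bit value this is 0xEF8A − 2^16 = -4214.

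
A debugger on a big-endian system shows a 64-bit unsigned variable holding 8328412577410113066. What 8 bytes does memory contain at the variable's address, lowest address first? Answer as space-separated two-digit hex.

8328412577410113066 in hexadecimal, padded to 64 bits, is 0x7394771D036CDE2A.
Split into bytes (most-significant first): 73 94 77 1D 03 6C DE 2A.
In big-endian order the high byte comes first in memory.
So the memory order matches the most-significant-first order: 73 94 77 1D 03 6C DE 2A.

73 94 77 1D 03 6C DE 2A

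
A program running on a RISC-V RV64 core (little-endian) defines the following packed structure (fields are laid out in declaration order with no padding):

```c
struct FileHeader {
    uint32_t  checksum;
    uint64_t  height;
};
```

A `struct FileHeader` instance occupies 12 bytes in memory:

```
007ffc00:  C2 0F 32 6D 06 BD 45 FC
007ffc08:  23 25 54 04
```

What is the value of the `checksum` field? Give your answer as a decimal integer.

1831997378

`checksum` is the first field, at byte offset 0, occupying 4 bytes.
Bytes at offsets 0..3: C2 0F 32 6D.
Little-endian: lowest address holds the least-significant byte.
Reassemble most-significant byte first: 6D 32 0F C2 → 0x6D320FC2.
0x6D320FC2 = 1831997378.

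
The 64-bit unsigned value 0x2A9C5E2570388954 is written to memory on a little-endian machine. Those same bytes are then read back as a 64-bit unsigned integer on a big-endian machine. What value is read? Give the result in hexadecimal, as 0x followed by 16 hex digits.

0x54893870255E9C2A

Stored little-endian, the bytes at ascending addresses are 54 89 38 70 25 5E 9C 2A.
Read back as big-endian, the last byte is least significant, giving 0x54893870255E9C2A.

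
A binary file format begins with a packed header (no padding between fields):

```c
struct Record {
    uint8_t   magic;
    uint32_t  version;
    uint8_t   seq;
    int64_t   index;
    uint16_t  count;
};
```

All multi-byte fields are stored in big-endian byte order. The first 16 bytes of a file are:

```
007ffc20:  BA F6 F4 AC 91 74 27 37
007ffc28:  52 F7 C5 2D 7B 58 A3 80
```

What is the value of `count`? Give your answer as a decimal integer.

`count` follows `magic` (1 B), `version` (4 B), `seq` (1 B), `index` (8 B), so it starts at offset 1 + 4 + 1 + 8 = 14 and occupies 2 bytes.
Bytes at offsets 14..15: A3 80.
Big-endian stores the most-significant byte at the lowest address.
The bytes are already most-significant first: 0xA380.
0xA380 = 41856.

41856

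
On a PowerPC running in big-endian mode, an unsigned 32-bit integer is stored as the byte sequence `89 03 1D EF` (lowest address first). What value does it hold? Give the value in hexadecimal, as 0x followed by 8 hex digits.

In big-endian order the high byte comes first in memory.
The bytes are already most-significant first: 0x89031DEF.

0x89031DEF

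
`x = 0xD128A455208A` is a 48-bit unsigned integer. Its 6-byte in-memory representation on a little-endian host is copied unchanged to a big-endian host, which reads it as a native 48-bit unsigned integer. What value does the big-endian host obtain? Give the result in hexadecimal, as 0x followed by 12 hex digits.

Stored little-endian, the bytes at ascending addresses are 8A 20 55 A4 28 D1.
Read back as big-endian, the last byte is least significant, giving 0x8A2055A428D1.

0x8A2055A428D1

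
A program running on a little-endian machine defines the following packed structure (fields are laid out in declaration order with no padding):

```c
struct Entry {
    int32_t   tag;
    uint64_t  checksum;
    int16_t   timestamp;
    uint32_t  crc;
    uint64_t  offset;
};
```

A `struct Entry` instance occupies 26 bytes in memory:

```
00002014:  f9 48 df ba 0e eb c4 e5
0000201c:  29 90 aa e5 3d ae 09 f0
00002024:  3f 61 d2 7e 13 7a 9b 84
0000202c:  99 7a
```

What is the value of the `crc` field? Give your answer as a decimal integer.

`crc` follows `tag` (4 B), `checksum` (8 B), `timestamp` (2 B), so it starts at offset 4 + 8 + 2 = 14 and occupies 4 bytes.
Bytes at offsets 14..17: 09 F0 3F 61.
Little-endian: lowest address holds the least-significant byte.
Reassemble most-significant byte first: 61 3F F0 09 → 0x613FF009.
0x613FF009 = 1631580169.

1631580169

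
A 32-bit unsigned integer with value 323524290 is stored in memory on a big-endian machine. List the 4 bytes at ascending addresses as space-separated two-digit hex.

13 48 96 C2

323524290 in hexadecimal, padded to 32 bits, is 0x134896C2.
Split into bytes (most-significant first): 13 48 96 C2.
In big-endian order the high byte comes first in memory.
So the memory order matches the most-significant-first order: 13 48 96 C2.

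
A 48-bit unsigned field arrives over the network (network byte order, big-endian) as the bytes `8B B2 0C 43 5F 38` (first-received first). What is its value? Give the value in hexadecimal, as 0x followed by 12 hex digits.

0x8BB20C435F38

Big-endian: lowest address holds the most-significant byte.
The bytes are already most-significant first: 0x8BB20C435F38.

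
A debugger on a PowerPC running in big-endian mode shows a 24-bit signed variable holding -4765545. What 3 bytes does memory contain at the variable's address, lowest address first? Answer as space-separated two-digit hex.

B7 48 97

Two's complement of -4765545 in 24 bits: 4765545 = 0x48B769; invert → 0xB74896; add 1 → 0xB74897.
Split into bytes (most-significant first): B7 48 97.
Big-endian stores the most-significant byte at the lowest address.
So the memory order matches the most-significant-first order: B7 48 97.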